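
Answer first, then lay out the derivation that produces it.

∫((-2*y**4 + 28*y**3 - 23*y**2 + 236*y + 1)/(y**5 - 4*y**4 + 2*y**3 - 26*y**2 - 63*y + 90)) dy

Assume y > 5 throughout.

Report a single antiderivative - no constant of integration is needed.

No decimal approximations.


The answer is 3*log(y - 5) - 2*log(y - 1) - 3*log(y + 2) + atan(y/3)/3.
Step 1. Decompose ∫((-2*y**4 + 28*y**3 - 23*y**2 + 236*y + 1)/(y**5 - 4*y**4 + 2*y**3 - 26*y**2 - 63*y + 90)) dy by partial fractions, (-2*y**4 + 28*y**3 - 23*y**2 + 236*y + 1)/(y**5 - 4*y**4 + 2*y**3 - 26*y**2 - 63*y + 90) = 1/(y**2 + 9) - 3/(y + 2) - 2/(y - 1) + 3/(y - 5): now ∫(3/(y - 5)) dy + ∫(-2/(y - 1)) dy + ∫(-3/(y + 2)) dy + ∫(1/(y**2 + 9)) dy.
Step 2. Evaluate the standard form [assuming y > 1]: now -2*log(y - 1) + ∫(3/(y - 5)) dy + ∫(-3/(y + 2)) dy + ∫(1/(y**2 + 9)) dy.
Step 3. Evaluate the standard form [assuming y > 5]: now 3*log(y - 5) - 2*log(y - 1) + ∫(-3/(y + 2)) dy + ∫(1/(y**2 + 9)) dy.
Step 4. Evaluate the standard form [assuming y > -2]: now 3*log(y - 5) - 2*log(y - 1) - 3*log(y + 2) + ∫(1/(y**2 + 9)) dy.
Step 5. Evaluate the standard form: now 3*log(y - 5) - 2*log(y - 1) - 3*log(y + 2) + atan(y/3)/3.
Answer: 3*log(y - 5) - 2*log(y - 1) - 3*log(y + 2) + atan(y/3)/3.


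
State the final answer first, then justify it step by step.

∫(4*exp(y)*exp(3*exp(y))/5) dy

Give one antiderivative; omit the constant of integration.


The answer is 4*exp(3*exp(y))/15.
Step 1. Substitute u = exp(y), turning ∫(4*exp(y)*exp(3*exp(y))/5) dy into ∫(4*exp(3*u)/5) du: now ∫(4*exp(3*u)/5) du.
Step 2. Evaluate the standard form: now 4*exp(3*u)/15.
Step 3. Substitute back u = exp(y): now 4*exp(3*exp(y))/15.
Answer: 4*exp(3*exp(y))/15.


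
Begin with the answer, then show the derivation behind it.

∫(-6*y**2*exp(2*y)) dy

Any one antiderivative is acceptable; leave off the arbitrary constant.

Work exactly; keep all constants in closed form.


The answer is -3*y**2*exp(2*y) + 3*y*exp(2*y) - 3*exp(2*y)/2.
Step 1. Integrate ∫(-6*y**2*exp(2*y)) dy by parts with u = y**2, dv = (-6*exp(2*y)) dy, so v = -3*exp(2*y): now -3*y**2*exp(2*y) + ∫(6*y*exp(2*y)) dy.
Step 2. Integrate ∫(6*y*exp(2*y)) dy by parts with u = y, dv = (6*exp(2*y)) dy, so v = 3*exp(2*y): now -3*y**2*exp(2*y) + 3*y*exp(2*y) + ∫(-3*exp(2*y)) dy.
Step 3. Evaluate the standard form: now -3*y**2*exp(2*y) + 3*y*exp(2*y) - 3*exp(2*y)/2.
Answer: -3*y**2*exp(2*y) + 3*y*exp(2*y) - 3*exp(2*y)/2.


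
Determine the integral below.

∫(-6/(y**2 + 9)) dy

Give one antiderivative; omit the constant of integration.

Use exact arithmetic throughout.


Answer: -2*atan(y/3).


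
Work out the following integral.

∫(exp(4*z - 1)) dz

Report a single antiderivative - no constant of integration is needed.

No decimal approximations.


Answer: exp(4*z - 1)/4.


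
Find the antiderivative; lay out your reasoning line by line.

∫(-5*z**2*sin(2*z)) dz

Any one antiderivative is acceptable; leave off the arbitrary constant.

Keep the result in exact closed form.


Step 1. Integrate ∫(-5*z**2*sin(2*z)) dz by parts with u = z**2, dv = (-5*sin(2*z)) dz, so v = 5*cos(2*z)/2: now 5*z**2*cos(2*z)/2 + ∫(-5*z*cos(2*z)) dz.
Step 2. Integrate ∫(-5*z*cos(2*z)) dz by parts with u = z, dv = (-5*cos(2*z)) dz, so v = -5*sin(2*z)/2: now 5*z**2*cos(2*z)/2 - 5*z*sin(2*z)/2 + ∫(5*sin(2*z)/2) dz.
Step 3. Evaluate the standard form: now 5*z**2*cos(2*z)/2 - 5*z*sin(2*z)/2 - 5*cos(2*z)/4.
Answer: 5*z**2*cos(2*z)/2 - 5*z*sin(2*z)/2 - 5*cos(2*z)/4.


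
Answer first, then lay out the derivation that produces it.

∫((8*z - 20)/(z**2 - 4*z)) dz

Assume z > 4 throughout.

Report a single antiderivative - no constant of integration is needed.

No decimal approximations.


The answer is 5*log(z) + 3*log(z - 4).
Step 1. Decompose ∫((8*z - 20)/(z**2 - 4*z)) dz by partial fractions, (8*z - 20)/(z**2 - 4*z) = 3/(z - 4) + 5/z: now ∫(5/z) dz + ∫(3/(z - 4)) dz.
Step 2. Evaluate the standard form [assuming z > 4]: now 3*log(z - 4) + ∫(5/z) dz.
Step 3. Evaluate the standard form [assuming z > 0]: now 5*log(z) + 3*log(z - 4).
Answer: 5*log(z) + 3*log(z - 4).


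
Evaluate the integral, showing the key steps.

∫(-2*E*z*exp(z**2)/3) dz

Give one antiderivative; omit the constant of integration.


Step 1. Substitute u = z**2 + 1, turning ∫(-2*E*z*exp(z**2)/3) dz into ∫(-exp(u)/3) du: now ∫(-exp(u)/3) du.
Step 2. Evaluate the standard form: now -exp(u)/3.
Step 3. Substitute back u = z**2 + 1: now -exp(z**2 + 1)/3.
Answer: -exp(z**2 + 1)/3.


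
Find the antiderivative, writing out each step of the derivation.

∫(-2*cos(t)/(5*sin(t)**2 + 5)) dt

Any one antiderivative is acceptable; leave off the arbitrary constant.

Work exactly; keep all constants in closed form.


Step 1. Substitute u = sin(t), turning ∫(-2*cos(t)/(5*sin(t)**2 + 5)) dt into ∫(-2/(5*(u**2 + 1))) du: now ∫(-2/(5*(u**2 + 1))) du.
Step 2. Evaluate the standard form: now -2*atan(u)/5.
Step 3. Substitute back u = sin(t): now -2*atan(sin(t))/5.
Answer: -2*atan(sin(t))/5.


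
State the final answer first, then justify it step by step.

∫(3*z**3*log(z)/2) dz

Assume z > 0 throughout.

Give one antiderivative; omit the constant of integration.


The answer is 3*z**4*log(z)/8 - 3*z**4/32.
Step 1. Integrate ∫(3*z**3*log(z)/2) dz by parts with u = log(z), dv = (3*z**3/2) dz, so v = 3*z**4/8 [assuming z > 0]: now 3*z**4*log(z)/8 + ∫(-3*z**3/8) dz.
Step 2. Evaluate the standard form: now 3*z**4*log(z)/8 - 3*z**4/32.
Answer: 3*z**4*log(z)/8 - 3*z**4/32.


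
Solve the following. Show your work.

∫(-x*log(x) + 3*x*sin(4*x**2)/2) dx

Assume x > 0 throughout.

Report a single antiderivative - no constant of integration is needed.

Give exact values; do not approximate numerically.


Step 1. Rewrite: now ∫(-x*log(x)) dx + ∫(3*x*sin(4*x**2)/2) dx.
Step 2. Substitute u = x**2, turning ∫(3*x*sin(4*x**2)/2) dx into ∫(3*sin(4*u)/4) du: now ∫(-x*log(x)) dx + ∫(3*sin(4*u)/4) du.
Step 3. Evaluate the standard form: now -3*cos(4*u)/16 + ∫(-x*log(x)) dx.
Step 4. Substitute back u = x**2: now -3*cos(4*x**2)/16 + ∫(-x*log(x)) dx.
Step 5. Integrate ∫(-x*log(x)) dx by parts with u = log(x), dv = (-x) dx, so v = -x**2/2 [assuming x > 0]: now -x**2*log(x)/2 - 3*cos(4*x**2)/16 + ∫(x/2) dx.
Step 6. Evaluate the standard form: now -x**2*log(x)/2 + x**2/4 - 3*cos(4*x**2)/16.
Answer: -x**2*log(x)/2 + x**2/4 - 3*cos(4*x**2)/16.


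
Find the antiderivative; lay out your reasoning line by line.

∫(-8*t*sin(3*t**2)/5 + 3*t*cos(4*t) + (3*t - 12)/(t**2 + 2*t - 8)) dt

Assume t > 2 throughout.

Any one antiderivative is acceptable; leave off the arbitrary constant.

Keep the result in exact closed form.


Step 1. Rewrite: now ∫(-8*t*sin(3*t**2)/5) dt + ∫(3*t*cos(4*t)) dt + ∫((3*t - 12)/(t**2 + 2*t - 8)) dt.
Step 2. Substitute u = t**2, turning ∫(-8*t*sin(3*t**2)/5) dt into ∫(-4*sin(3*u)/5) du: now ∫(3*t*cos(4*t)) dt + ∫((3*t - 12)/(t**2 + 2*t - 8)) dt + ∫(-4*sin(3*u)/5) du.
Step 3. Evaluate the standard form: now 4*cos(3*u)/15 + ∫(3*t*cos(4*t)) dt + ∫((3*t - 12)/(t**2 + 2*t - 8)) dt.
Step 4. Substitute back u = t**2: now 4*cos(3*t**2)/15 + ∫(3*t*cos(4*t)) dt + ∫((3*t - 12)/(t**2 + 2*t - 8)) dt.
Step 5. Integrate ∫(3*t*cos(4*t)) dt by parts with u = t, dv = (3*cos(4*t)) dt, so v = 3*sin(4*t)/4: now 3*t*sin(4*t)/4 + 4*cos(3*t**2)/15 + ∫((3*t - 12)/(t**2 + 2*t - 8)) dt + ∫(-3*sin(4*t)/4) dt.
Step 6. Evaluate the standard form: now 3*t*sin(4*t)/4 + 3*cos(4*t)/16 + 4*cos(3*t**2)/15 + ∫((3*t - 12)/(t**2 + 2*t - 8)) dt.
Step 7. Decompose ∫((3*t - 12)/(t**2 + 2*t - 8)) dt by partial fractions, (3*t - 12)/(t**2 + 2*t - 8) = 4/(t + 4) - 1/(t - 2): now 3*t*sin(4*t)/4 + 3*cos(4*t)/16 + 4*cos(3*t**2)/15 + ∫(-1/(t - 2)) dt + ∫(4/(t + 4)) dt.
Step 8. Evaluate the standard form [assuming t > 2]: now 3*t*sin(4*t)/4 - log(t - 2) + 3*cos(4*t)/16 + 4*cos(3*t**2)/15 + ∫(4/(t + 4)) dt.
Step 9. Evaluate the standard form [assuming t > -4]: now 3*t*sin(4*t)/4 - log(t - 2) + 4*log(t + 4) + 3*cos(4*t)/16 + 4*cos(3*t**2)/15.
Answer: 3*t*sin(4*t)/4 - log(t - 2) + 4*log(t + 4) + 3*cos(4*t)/16 + 4*cos(3*t**2)/15.


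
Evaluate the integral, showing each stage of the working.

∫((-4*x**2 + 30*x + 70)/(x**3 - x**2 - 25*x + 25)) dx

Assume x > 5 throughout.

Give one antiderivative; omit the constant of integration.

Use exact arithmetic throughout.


Step 1. Decompose ∫((-4*x**2 + 30*x + 70)/(x**3 - x**2 - 25*x + 25)) dx by partial fractions, (-4*x**2 + 30*x + 70)/(x**3 - x**2 - 25*x + 25) = -3/(x + 5) - 4/(x - 1) + 3/(x - 5): now ∫(3/(x - 5)) dx + ∫(-4/(x - 1)) dx + ∫(-3/(x + 5)) dx.
Step 2. Evaluate the standard form [assuming x > 1]: now -4*log(x - 1) + ∫(3/(x - 5)) dx + ∫(-3/(x + 5)) dx.
Step 3. Evaluate the standard form [assuming x > 5]: now 3*log(x - 5) - 4*log(x - 1) + ∫(-3/(x + 5)) dx.
Step 4. Evaluate the standard form [assuming x > -5]: now 3*log(x - 5) - 4*log(x - 1) - 3*log(x + 5).
Answer: 3*log(x - 5) - 4*log(x - 1) - 3*log(x + 5).


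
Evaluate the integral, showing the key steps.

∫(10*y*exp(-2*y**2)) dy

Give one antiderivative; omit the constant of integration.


Step 1. Substitute u = y**2, turning ∫(10*y*exp(-2*y**2)) dy into ∫(5*exp(-2*u)) du: now ∫(5*exp(-2*u)) du.
Step 2. Evaluate the standard form: now -5*exp(-2*u)/2.
Step 3. Substitute back u = y**2: now -5*exp(-2*y**2)/2.
Answer: -5*exp(-2*y**2)/2.


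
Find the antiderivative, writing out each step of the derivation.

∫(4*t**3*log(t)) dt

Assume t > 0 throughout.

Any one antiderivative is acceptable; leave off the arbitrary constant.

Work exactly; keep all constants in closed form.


Step 1. Integrate ∫(4*t**3*log(t)) dt by parts with u = log(t), dv = (4*t**3) dt, so v = t**4 [assuming t > 0]: now t**4*log(t) + ∫(-t**3) dt.
Step 2. Evaluate the standard form: now t**4*log(t) - t**4/4.
Answer: t**4*log(t) - t**4/4.


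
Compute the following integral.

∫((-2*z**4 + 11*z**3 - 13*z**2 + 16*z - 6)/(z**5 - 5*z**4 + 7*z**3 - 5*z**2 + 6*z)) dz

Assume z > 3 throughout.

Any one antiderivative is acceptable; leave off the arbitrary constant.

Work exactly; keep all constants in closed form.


Answer: -log(z) + 2*log(z - 3) - 3*log(z - 2) + atan(z).


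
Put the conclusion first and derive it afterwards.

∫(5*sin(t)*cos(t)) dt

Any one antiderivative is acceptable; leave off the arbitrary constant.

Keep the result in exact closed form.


The answer is 5*sin(t)**2/2.
Step 1. Substitute u = sin(t), turning ∫(5*sin(t)*cos(t)) dt into ∫(5*u) du: now ∫(5*u) du.
Step 2. Evaluate the standard form: now 5*u**2/2.
Step 3. Substitute back u = sin(t): now 5*sin(t)**2/2.
Answer: 5*sin(t)**2/2.


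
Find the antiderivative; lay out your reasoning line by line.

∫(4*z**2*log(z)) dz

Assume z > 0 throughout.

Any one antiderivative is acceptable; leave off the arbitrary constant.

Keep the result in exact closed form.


Step 1. Integrate ∫(4*z**2*log(z)) dz by parts with u = log(z), dv = (4*z**2) dz, so v = 4*z**3/3 [assuming z > 0]: now 4*z**3*log(z)/3 + ∫(-4*z**2/3) dz.
Step 2. Evaluate the standard form: now 4*z**3*log(z)/3 - 4*z**3/9.
Answer: 4*z**3*log(z)/3 - 4*z**3/9.


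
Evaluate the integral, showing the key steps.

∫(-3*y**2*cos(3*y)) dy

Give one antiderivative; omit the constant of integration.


Step 1. Integrate ∫(-3*y**2*cos(3*y)) dy by parts with u = y**2, dv = (-3*cos(3*y)) dy, so v = -sin(3*y): now -y**2*sin(3*y) + ∫(2*y*sin(3*y)) dy.
Step 2. Integrate ∫(2*y*sin(3*y)) dy by parts with u = y, dv = (2*sin(3*y)) dy, so v = -2*cos(3*y)/3: now -y**2*sin(3*y) - 2*y*cos(3*y)/3 + ∫(2*cos(3*y)/3) dy.
Step 3. Evaluate the standard form: now -y**2*sin(3*y) - 2*y*cos(3*y)/3 + 2*sin(3*y)/9.
Answer: -y**2*sin(3*y) - 2*y*cos(3*y)/3 + 2*sin(3*y)/9.


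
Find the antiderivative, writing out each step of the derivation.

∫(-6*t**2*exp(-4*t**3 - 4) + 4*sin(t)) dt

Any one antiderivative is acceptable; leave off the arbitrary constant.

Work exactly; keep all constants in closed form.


Step 1. Rewrite: now ∫(-6*t**2*exp(-4*t**3 - 4)) dt + ∫(4*sin(t)) dt.
Step 2. Substitute u = t**3 + 1, turning ∫(-6*t**2*exp(-4*t**3 - 4)) dt into ∫(-2*exp(-4*u)) du: now ∫(-2*exp(-4*u)) du + ∫(4*sin(t)) dt.
Step 3. Evaluate the standard form: now ∫(4*sin(t)) dt + exp(-4*u)/2.
Step 4. Substitute back u = t**3 + 1: now exp(-4*t**3 - 4)/2 + ∫(4*sin(t)) dt.
Step 5. Evaluate the standard form: now exp(-4*t**3 - 4)/2 - 4*cos(t).
Answer: exp(-4*t**3 - 4)/2 - 4*cos(t).


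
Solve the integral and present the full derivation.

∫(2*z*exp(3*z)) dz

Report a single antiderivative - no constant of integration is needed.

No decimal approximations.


Step 1. Integrate ∫(2*z*exp(3*z)) dz by parts with u = z, dv = (2*exp(3*z)) dz, so v = 2*exp(3*z)/3: now 2*z*exp(3*z)/3 + ∫(-2*exp(3*z)/3) dz.
Step 2. Evaluate the standard form: now 2*z*exp(3*z)/3 - 2*exp(3*z)/9.
Answer: 2*z*exp(3*z)/3 - 2*exp(3*z)/9.


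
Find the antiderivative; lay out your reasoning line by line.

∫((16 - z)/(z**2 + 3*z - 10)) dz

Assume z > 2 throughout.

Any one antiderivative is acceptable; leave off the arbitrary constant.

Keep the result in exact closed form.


Step 1. Decompose ∫((16 - z)/(z**2 + 3*z - 10)) dz by partial fractions, (16 - z)/(z**2 + 3*z - 10) = -3/(z + 5) + 2/(z - 2): now ∫(2/(z - 2)) dz + ∫(-3/(z + 5)) dz.
Step 2. Evaluate the standard form [assuming z > -5]: now -3*log(z + 5) + ∫(2/(z - 2)) dz.
Step 3. Evaluate the standard form [assuming z > 2]: now 2*log(z - 2) - 3*log(z + 5).
Answer: 2*log(z - 2) - 3*log(z + 5).


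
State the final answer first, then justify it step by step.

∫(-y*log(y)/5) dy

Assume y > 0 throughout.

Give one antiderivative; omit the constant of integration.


The answer is -y**2*log(y)/10 + y**2/20.
Step 1. Integrate ∫(-y*log(y)/5) dy by parts with u = log(y), dv = (-y/5) dy, so v = -y**2/10 [assuming y > 0]: now -y**2*log(y)/10 + ∫(y/10) dy.
Step 2. Evaluate the standard form: now -y**2*log(y)/10 + y**2/20.
Answer: -y**2*log(y)/10 + y**2/20.


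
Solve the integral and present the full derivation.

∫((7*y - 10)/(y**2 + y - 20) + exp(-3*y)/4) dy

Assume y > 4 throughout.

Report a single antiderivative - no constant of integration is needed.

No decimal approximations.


Step 1. Rewrite: now ∫((7*y - 10)/(y**2 + y - 20)) dy + ∫(exp(-3*y)/4) dy.
Step 2. Decompose ∫((7*y - 10)/(y**2 + y - 20)) dy by partial fractions, (7*y - 10)/(y**2 + y - 20) = 5/(y + 5) + 2/(y - 4): now ∫(2/(y - 4)) dy + ∫(5/(y + 5)) dy + ∫(exp(-3*y)/4) dy.
Step 3. Evaluate the standard form [assuming y > -5]: now 5*log(y + 5) + ∫(2/(y - 4)) dy + ∫(exp(-3*y)/4) dy.
Step 4. Evaluate the standard form [assuming y > 4]: now 2*log(y - 4) + 5*log(y + 5) + ∫(exp(-3*y)/4) dy.
Step 5. Evaluate the standard form: now 2*log(y - 4) + 5*log(y + 5) - exp(-3*y)/12.
Answer: 2*log(y - 4) + 5*log(y + 5) - exp(-3*y)/12.


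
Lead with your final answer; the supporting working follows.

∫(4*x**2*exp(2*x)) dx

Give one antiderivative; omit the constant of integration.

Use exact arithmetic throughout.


The answer is 2*x**2*exp(2*x) - 2*x*exp(2*x) + exp(2*x).
Step 1. Integrate ∫(4*x**2*exp(2*x)) dx by parts with u = x**2, dv = (4*exp(2*x)) dx, so v = 2*exp(2*x): now 2*x**2*exp(2*x) + ∫(-4*x*exp(2*x)) dx.
Step 2. Integrate ∫(-4*x*exp(2*x)) dx by parts with u = x, dv = (-4*exp(2*x)) dx, so v = -2*exp(2*x): now 2*x**2*exp(2*x) - 2*x*exp(2*x) + ∫(2*exp(2*x)) dx.
Step 3. Evaluate the standard form: now 2*x**2*exp(2*x) - 2*x*exp(2*x) + exp(2*x).
Answer: 2*x**2*exp(2*x) - 2*x*exp(2*x) + exp(2*x).


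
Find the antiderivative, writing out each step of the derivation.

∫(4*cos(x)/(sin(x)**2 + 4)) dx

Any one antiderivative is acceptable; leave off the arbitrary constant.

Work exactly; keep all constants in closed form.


Step 1. Substitute u = sin(x), turning ∫(4*cos(x)/(sin(x)**2 + 4)) dx into ∫(4/(u**2 + 4)) du: now ∫(4/(u**2 + 4)) du.
Step 2. Evaluate the standard form: now 2*atan(u/2).
Step 3. Substitute back u = sin(x): now 2*atan(sin(x)/2).
Answer: 2*atan(sin(x)/2).


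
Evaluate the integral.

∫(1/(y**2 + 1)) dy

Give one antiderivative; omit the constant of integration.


Answer: atan(y).


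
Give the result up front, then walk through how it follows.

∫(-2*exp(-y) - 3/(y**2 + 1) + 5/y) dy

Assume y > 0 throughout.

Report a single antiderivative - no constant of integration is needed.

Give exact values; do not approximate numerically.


The answer is 5*log(y) - 3*atan(y) + 2*exp(-y).
Step 1. Rewrite: now ∫(5/y) dy + ∫(-3/(y**2 + 1)) dy + ∫(-2*exp(-y)) dy.
Step 2. Evaluate the standard form: now -3*atan(y) + ∫(5/y) dy + ∫(-2*exp(-y)) dy.
Step 3. Evaluate the standard form: now -3*atan(y) + ∫(5/y) dy + 2*exp(-y).
Step 4. Evaluate the standard form [assuming y > 0]: now 5*log(y) - 3*atan(y) + 2*exp(-y).
Answer: 5*log(y) - 3*atan(y) + 2*exp(-y).


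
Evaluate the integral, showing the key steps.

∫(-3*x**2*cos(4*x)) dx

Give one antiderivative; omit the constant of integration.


Step 1. Integrate ∫(-3*x**2*cos(4*x)) dx by parts with u = x**2, dv = (-3*cos(4*x)) dx, so v = -3*sin(4*x)/4: now -3*x**2*sin(4*x)/4 + ∫(3*x*sin(4*x)/2) dx.
Step 2. Integrate ∫(3*x*sin(4*x)/2) dx by parts with u = x, dv = (3*sin(4*x)/2) dx, so v = -3*cos(4*x)/8: now -3*x**2*sin(4*x)/4 - 3*x*cos(4*x)/8 + ∫(3*cos(4*x)/8) dx.
Step 3. Evaluate the standard form: now -3*x**2*sin(4*x)/4 - 3*x*cos(4*x)/8 + 3*sin(4*x)/32.
Answer: -3*x**2*sin(4*x)/4 - 3*x*cos(4*x)/8 + 3*sin(4*x)/32.


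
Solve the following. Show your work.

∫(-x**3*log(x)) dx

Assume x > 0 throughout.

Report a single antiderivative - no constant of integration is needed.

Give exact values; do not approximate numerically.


Step 1. Integrate ∫(-x**3*log(x)) dx by parts with u = log(x), dv = (-x**3) dx, so v = -x**4/4 [assuming x > 0]: now -x**4*log(x)/4 + ∫(x**3/4) dx.
Step 2. Evaluate the standard form: now -x**4*log(x)/4 + x**4/16.
Answer: -x**4*log(x)/4 + x**4/16.


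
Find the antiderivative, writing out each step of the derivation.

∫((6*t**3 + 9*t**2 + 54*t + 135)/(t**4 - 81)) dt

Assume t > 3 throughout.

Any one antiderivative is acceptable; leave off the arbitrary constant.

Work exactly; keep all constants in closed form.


Step 1. Decompose ∫((6*t**3 + 9*t**2 + 54*t + 135)/(t**4 - 81)) dt by partial fractions, (6*t**3 + 9*t**2 + 54*t + 135)/(t**4 - 81) = -3/(t**2 + 9) + 1/(t + 3) + 5/(t - 3): now ∫(5/(t - 3)) dt + ∫(1/(t + 3)) dt + ∫(-3/(t**2 + 9)) dt.
Step 2. Evaluate the standard form [assuming t > -3]: now log(t + 3) + ∫(5/(t - 3)) dt + ∫(-3/(t**2 + 9)) dt.
Step 3. Evaluate the standard form [assuming t > 3]: now 5*log(t - 3) + log(t + 3) + ∫(-3/(t**2 + 9)) dt.
Step 4. Evaluate the standard form: now 5*log(t - 3) + log(t + 3) - atan(t/3).
Answer: 5*log(t - 3) + log(t + 3) - atan(t/3).


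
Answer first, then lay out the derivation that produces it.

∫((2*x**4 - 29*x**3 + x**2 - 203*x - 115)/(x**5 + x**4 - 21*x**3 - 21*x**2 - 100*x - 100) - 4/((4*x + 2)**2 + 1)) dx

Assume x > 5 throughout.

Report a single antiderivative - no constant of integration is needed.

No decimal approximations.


The answer is -2*log(x - 5) - log(x + 1) + 5*log(x + 5) + 3*atan(x/2)/2 - atan(4*x + 2).
Step 1. Rewrite: now ∫((2*x**4 - 29*x**3 + x**2 - 203*x - 115)/(x**5 + x**4 - 21*x**3 - 21*x**2 - 100*x - 100)) dx + ∫(-4/((4*x + 2)**2 + 1)) dx.
Step 2. Decompose ∫((2*x**4 - 29*x**3 + x**2 - 203*x - 115)/(x**5 + x**4 - 21*x**3 - 21*x**2 - 100*x - 100)) dx by partial fractions, (2*x**4 - 29*x**3 + x**2 - 203*x - 115)/(x**5 + x**4 - 21*x**3 - 21*x**2 - 100*x - 100) = 3/(x**2 + 4) + 5/(x + 5) - 1/(x + 1) - 2/(x - 5): now ∫(-2/(x - 5)) dx + ∫(-1/(x + 1)) dx + ∫(5/(x + 5)) dx + ∫(3/(x**2 + 4)) dx + ∫(-4/((4*x + 2)**2 + 1)) dx.
Step 3. Evaluate the standard form [assuming x > -1]: now -log(x + 1) + ∫(-2/(x - 5)) dx + ∫(5/(x + 5)) dx + ∫(3/(x**2 + 4)) dx + ∫(-4/((4*x + 2)**2 + 1)) dx.
Step 4. Evaluate the standard form [assuming x > -5]: now -log(x + 1) + 5*log(x + 5) + ∫(-2/(x - 5)) dx + ∫(3/(x**2 + 4)) dx + ∫(-4/((4*x + 2)**2 + 1)) dx.
Step 5. Evaluate the standard form [assuming x > 5]: now -2*log(x - 5) - log(x + 1) + 5*log(x + 5) + ∫(3/(x**2 + 4)) dx + ∫(-4/((4*x + 2)**2 + 1)) dx.
Step 6. Evaluate the standard form: now -2*log(x - 5) - log(x + 1) + 5*log(x + 5) + 3*atan(x/2)/2 + ∫(-4/((4*x + 2)**2 + 1)) dx.
Step 7. Substitute u = 4*x + 2, turning ∫(-4/((4*x + 2)**2 + 1)) dx into ∫(-1/(u**2 + 1)) du: now -2*log(x - 5) - log(x + 1) + 5*log(x + 5) + 3*atan(x/2)/2 + ∫(-1/(u**2 + 1)) du.
Step 8. Evaluate the standard form: now -2*log(x - 5) - log(x + 1) + 5*log(x + 5) - atan(u) + 3*atan(x/2)/2.
Step 9. Substitute back u = 4*x + 2: now -2*log(x - 5) - log(x + 1) + 5*log(x + 5) + 3*atan(x/2)/2 - atan(4*x + 2).
Answer: -2*log(x - 5) - log(x + 1) + 5*log(x + 5) + 3*atan(x/2)/2 - atan(4*x + 2).


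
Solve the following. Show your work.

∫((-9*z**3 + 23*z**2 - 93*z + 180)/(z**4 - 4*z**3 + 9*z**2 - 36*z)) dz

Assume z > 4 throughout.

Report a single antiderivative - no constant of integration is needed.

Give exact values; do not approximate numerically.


Step 1. Decompose ∫((-9*z**3 + 23*z**2 - 93*z + 180)/(z**4 - 4*z**3 + 9*z**2 - 36*z)) dz by partial fractions, (-9*z**3 + 23*z**2 - 93*z + 180)/(z**4 - 4*z**3 + 9*z**2 - 36*z) = 3/(z**2 + 9) - 4/(z - 4) - 5/z: now ∫(-5/z) dz + ∫(-4/(z - 4)) dz + ∫(3/(z**2 + 9)) dz.
Step 2. Evaluate the standard form [assuming z > 0]: now -5*log(z) + ∫(-4/(z - 4)) dz + ∫(3/(z**2 + 9)) dz.
Step 3. Evaluate the standard form [assuming z > 4]: now -5*log(z) - 4*log(z - 4) + ∫(3/(z**2 + 9)) dz.
Step 4. Evaluate the standard form: now -5*log(z) - 4*log(z - 4) + atan(z/3).
Answer: -5*log(z) - 4*log(z - 4) + atan(z/3).


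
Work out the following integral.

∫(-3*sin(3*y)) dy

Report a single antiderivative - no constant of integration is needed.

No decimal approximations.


Answer: cos(3*y).


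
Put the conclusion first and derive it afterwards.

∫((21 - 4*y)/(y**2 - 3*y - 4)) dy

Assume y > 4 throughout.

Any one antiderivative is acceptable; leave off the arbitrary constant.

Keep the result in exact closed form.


The answer is log(y - 4) - 5*log(y + 1).
Step 1. Decompose ∫((21 - 4*y)/(y**2 - 3*y - 4)) dy by partial fractions, (21 - 4*y)/(y**2 - 3*y - 4) = -5/(y + 1) + 1/(y - 4): now ∫(1/(y - 4)) dy + ∫(-5/(y + 1)) dy.
Step 2. Evaluate the standard form [assuming y > -1]: now -5*log(y + 1) + ∫(1/(y - 4)) dy.
Step 3. Evaluate the standard form [assuming y > 4]: now log(y - 4) - 5*log(y + 1).
Answer: log(y - 4) - 5*log(y + 1).


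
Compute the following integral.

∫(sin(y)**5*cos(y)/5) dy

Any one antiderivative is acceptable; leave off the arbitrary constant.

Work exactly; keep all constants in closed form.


Answer: sin(y)**6/30.


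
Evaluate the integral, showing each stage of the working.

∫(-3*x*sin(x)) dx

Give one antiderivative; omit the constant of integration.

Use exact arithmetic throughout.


Step 1. Integrate ∫(-3*x*sin(x)) dx by parts with u = x, dv = (-3*sin(x)) dx, so v = 3*cos(x): now 3*x*cos(x) + ∫(-3*cos(x)) dx.
Step 2. Evaluate the standard form: now 3*x*cos(x) - 3*sin(x).
Answer: 3*x*cos(x) - 3*sin(x).


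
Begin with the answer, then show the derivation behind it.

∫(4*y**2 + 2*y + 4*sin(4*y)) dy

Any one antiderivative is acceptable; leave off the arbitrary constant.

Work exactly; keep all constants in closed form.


The answer is 4*y**3/3 + y**2 - cos(4*y).
Step 1. Rewrite: now ∫(2*y) dy + ∫(4*y**2) dy + ∫(4*sin(4*y)) dy.
Step 2. Evaluate the standard form: now y**2 + ∫(4*y**2) dy + ∫(4*sin(4*y)) dy.
Step 3. Evaluate the standard form: now 4*y**3/3 + y**2 + ∫(4*sin(4*y)) dy.
Step 4. Evaluate the standard form: now 4*y**3/3 + y**2 - cos(4*y).
Answer: 4*y**3/3 + y**2 - cos(4*y).


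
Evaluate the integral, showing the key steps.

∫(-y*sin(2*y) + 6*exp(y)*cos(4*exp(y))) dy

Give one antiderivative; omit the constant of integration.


Step 1. Rewrite: now ∫(-y*sin(2*y)) dy + ∫(6*exp(y)*cos(4*exp(y))) dy.
Step 2. Integrate ∫(-y*sin(2*y)) dy by parts with u = y, dv = (-sin(2*y)) dy, so v = cos(2*y)/2: now y*cos(2*y)/2 + ∫(6*exp(y)*cos(4*exp(y))) dy + ∫(-cos(2*y)/2) dy.
Step 3. Evaluate the standard form: now y*cos(2*y)/2 - sin(2*y)/4 + ∫(6*exp(y)*cos(4*exp(y))) dy.
Step 4. Substitute u = exp(y), turning ∫(6*exp(y)*cos(4*exp(y))) dy into ∫(6*cos(4*u)) du: now y*cos(2*y)/2 - sin(2*y)/4 + ∫(6*cos(4*u)) du.
Step 5. Evaluate the standard form: now y*cos(2*y)/2 + 3*sin(4*u)/2 - sin(2*y)/4.
Step 6. Substitute back u = exp(y): now y*cos(2*y)/2 - sin(2*y)/4 + 3*sin(4*exp(y))/2.
Answer: y*cos(2*y)/2 - sin(2*y)/4 + 3*sin(4*exp(y))/2.


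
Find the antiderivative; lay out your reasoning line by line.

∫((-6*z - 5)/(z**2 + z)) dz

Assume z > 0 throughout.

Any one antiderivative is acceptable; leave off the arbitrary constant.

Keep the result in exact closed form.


Step 1. Decompose ∫((-6*z - 5)/(z**2 + z)) dz by partial fractions, (-6*z - 5)/(z**2 + z) = -1/(z + 1) - 5/z: now ∫(-5/z) dz + ∫(-1/(z + 1)) dz.
Step 2. Evaluate the standard form [assuming z > -1]: now -log(z + 1) + ∫(-5/z) dz.
Step 3. Evaluate the standard form [assuming z > 0]: now -5*log(z) - log(z + 1).
Answer: -5*log(z) - log(z + 1).


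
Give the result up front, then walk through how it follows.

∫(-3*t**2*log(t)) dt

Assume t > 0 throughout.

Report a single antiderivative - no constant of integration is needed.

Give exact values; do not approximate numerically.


The answer is -t**3*log(t) + t**3/3.
Step 1. Integrate ∫(-3*t**2*log(t)) dt by parts with u = log(t), dv = (-3*t**2) dt, so v = -t**3 [assuming t > 0]: now -t**3*log(t) + ∫(t**2) dt.
Step 2. Evaluate the standard form: now -t**3*log(t) + t**3/3.
Answer: -t**3*log(t) + t**3/3.


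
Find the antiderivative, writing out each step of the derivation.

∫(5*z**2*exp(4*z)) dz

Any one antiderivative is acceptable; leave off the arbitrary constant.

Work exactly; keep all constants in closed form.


Step 1. Integrate ∫(5*z**2*exp(4*z)) dz by parts with u = z**2, dv = (5*exp(4*z)) dz, so v = 5*exp(4*z)/4: now 5*z**2*exp(4*z)/4 + ∫(-5*z*exp(4*z)/2) dz.
Step 2. Integrate ∫(-5*z*exp(4*z)/2) dz by parts with u = z, dv = (-5*exp(4*z)/2) dz, so v = -5*exp(4*z)/8: now 5*z**2*exp(4*z)/4 - 5*z*exp(4*z)/8 + ∫(5*exp(4*z)/8) dz.
Step 3. Evaluate the standard form: now 5*z**2*exp(4*z)/4 - 5*z*exp(4*z)/8 + 5*exp(4*z)/32.
Answer: 5*z**2*exp(4*z)/4 - 5*z*exp(4*z)/8 + 5*exp(4*z)/32.


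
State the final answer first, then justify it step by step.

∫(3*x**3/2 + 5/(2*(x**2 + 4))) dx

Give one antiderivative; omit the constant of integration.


The answer is 3*x**4/8 + 5*atan(x/2)/4.
Step 1. Rewrite: now ∫(3*x**3/2) dx + ∫(5/(2*(x**2 + 4))) dx.
Step 2. Evaluate the standard form: now 5*atan(x/2)/4 + ∫(3*x**3/2) dx.
Step 3. Evaluate the standard form: now 3*x**4/8 + 5*atan(x/2)/4.
Answer: 3*x**4/8 + 5*atan(x/2)/4.


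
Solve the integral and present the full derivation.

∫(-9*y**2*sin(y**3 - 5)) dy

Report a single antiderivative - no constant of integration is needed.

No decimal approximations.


Step 1. Substitute u = y**3 - 5, turning ∫(-9*y**2*sin(y**3 - 5)) dy into ∫(-3*sin(u)) du: now ∫(-3*sin(u)) du.
Step 2. Evaluate the standard form: now 3*cos(u).
Step 3. Substitute back u = y**3 - 5: now 3*cos(y**3 - 5).
Answer: 3*cos(y**3 - 5).


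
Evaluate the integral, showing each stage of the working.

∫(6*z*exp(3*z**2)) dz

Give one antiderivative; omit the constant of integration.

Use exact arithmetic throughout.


Step 1. Substitute u = z**2, turning ∫(6*z*exp(3*z**2)) dz into ∫(3*exp(3*u)) du: now ∫(3*exp(3*u)) du.
Step 2. Evaluate the standard form: now exp(3*u).
Step 3. Substitute back u = z**2: now exp(3*z**2).
Answer: exp(3*z**2).


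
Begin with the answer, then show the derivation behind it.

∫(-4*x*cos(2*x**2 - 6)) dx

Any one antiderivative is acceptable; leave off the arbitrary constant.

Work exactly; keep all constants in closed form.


The answer is -sin(2*x**2 - 6).
Step 1. Substitute u = x**2 - 3, turning ∫(-4*x*cos(2*x**2 - 6)) dx into ∫(-2*cos(2*u)) du: now ∫(-2*cos(2*u)) du.
Step 2. Evaluate the standard form: now -sin(2*u).
Step 3. Substitute back u = x**2 - 3: now -sin(2*x**2 - 6).
Answer: -sin(2*x**2 - 6).


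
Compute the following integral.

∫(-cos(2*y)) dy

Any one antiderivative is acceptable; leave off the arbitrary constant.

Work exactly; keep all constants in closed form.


Answer: -sin(2*y)/2.


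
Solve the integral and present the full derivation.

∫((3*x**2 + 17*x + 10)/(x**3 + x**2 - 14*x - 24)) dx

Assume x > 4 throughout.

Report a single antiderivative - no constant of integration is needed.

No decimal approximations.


Step 1. Decompose ∫((3*x**2 + 17*x + 10)/(x**3 + x**2 - 14*x - 24)) dx by partial fractions, (3*x**2 + 17*x + 10)/(x**3 + x**2 - 14*x - 24) = -2/(x + 3) + 2/(x + 2) + 3/(x - 4): now ∫(3/(x - 4)) dx + ∫(2/(x + 2)) dx + ∫(-2/(x + 3)) dx.
Step 2. Evaluate the standard form [assuming x > 4]: now 3*log(x - 4) + ∫(2/(x + 2)) dx + ∫(-2/(x + 3)) dx.
Step 3. Evaluate the standard form [assuming x > -3]: now 3*log(x - 4) - 2*log(x + 3) + ∫(2/(x + 2)) dx.
Step 4. Evaluate the standard form [assuming x > -2]: now 3*log(x - 4) + 2*log(x + 2) - 2*log(x + 3).
Answer: 3*log(x - 4) + 2*log(x + 2) - 2*log(x + 3).


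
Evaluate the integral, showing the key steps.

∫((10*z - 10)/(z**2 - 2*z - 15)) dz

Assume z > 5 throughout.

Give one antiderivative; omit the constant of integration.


Step 1. Decompose ∫((10*z - 10)/(z**2 - 2*z - 15)) dz by partial fractions, (10*z - 10)/(z**2 - 2*z - 15) = 5/(z + 3) + 5/(z - 5): now ∫(5/(z - 5)) dz + ∫(5/(z + 3)) dz.
Step 2. Evaluate the standard form [assuming z > -3]: now 5*log(z + 3) + ∫(5/(z - 5)) dz.
Step 3. Evaluate the standard form [assuming z > 5]: now 5*log(z - 5) + 5*log(z + 3).
Answer: 5*log(z - 5) + 5*log(z + 3).


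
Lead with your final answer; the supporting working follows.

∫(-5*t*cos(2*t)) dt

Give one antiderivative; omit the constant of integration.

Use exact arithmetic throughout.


The answer is -5*t*sin(2*t)/2 - 5*cos(2*t)/4.
Step 1. Integrate ∫(-5*t*cos(2*t)) dt by parts with u = t, dv = (-5*cos(2*t)) dt, so v = -5*sin(2*t)/2: now -5*t*sin(2*t)/2 + ∫(5*sin(2*t)/2) dt.
Step 2. Evaluate the standard form: now -5*t*sin(2*t)/2 - 5*cos(2*t)/4.
Answer: -5*t*sin(2*t)/2 - 5*cos(2*t)/4.


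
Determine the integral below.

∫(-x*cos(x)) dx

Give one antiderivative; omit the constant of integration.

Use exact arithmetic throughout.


Answer: -x*sin(x) - cos(x).


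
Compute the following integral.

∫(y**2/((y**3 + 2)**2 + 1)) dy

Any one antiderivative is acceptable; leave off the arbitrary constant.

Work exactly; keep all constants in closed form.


Answer: atan(y**3 + 2)/3.


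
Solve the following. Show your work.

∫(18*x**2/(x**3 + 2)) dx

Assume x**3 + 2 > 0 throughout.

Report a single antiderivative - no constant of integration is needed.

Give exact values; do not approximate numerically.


Step 1. Substitute u = x**3 + 2, turning ∫(18*x**2/(x**3 + 2)) dx into ∫(6/u) du: now ∫(6/u) du.
Step 2. Evaluate the standard form [assuming u > 0]: now 6*log(u).
Step 3. Substitute back u = x**3 + 2: now 6*log(x**3 + 2).
Answer: 6*log(x**3 + 2).


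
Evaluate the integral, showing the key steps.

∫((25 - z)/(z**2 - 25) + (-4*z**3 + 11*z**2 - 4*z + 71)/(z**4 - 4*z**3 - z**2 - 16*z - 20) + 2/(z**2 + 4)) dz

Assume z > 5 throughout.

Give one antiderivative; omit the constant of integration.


Step 1. Rewrite: now ∫((25 - z)/(z**2 - 25)) dz + ∫((-4*z**3 + 11*z**2 - 4*z + 71)/(z**4 - 4*z**3 - z**2 - 16*z - 20)) dz + ∫(2/(z**2 + 4)) dz.
Step 2. Evaluate the standard form: now atan(z/2) + ∫((25 - z)/(z**2 - 25)) dz + ∫((-4*z**3 + 11*z**2 - 4*z + 71)/(z**4 - 4*z**3 - z**2 - 16*z - 20)) dz.
Step 3. Decompose ∫((25 - z)/(z**2 - 25)) dz by partial fractions, (25 - z)/(z**2 - 25) = -3/(z + 5) + 2/(z - 5): now atan(z/2) + ∫((-4*z**3 + 11*z**2 - 4*z + 71)/(z**4 - 4*z**3 - z**2 - 16*z - 20)) dz + ∫(2/(z - 5)) dz + ∫(-3/(z + 5)) dz.
Step 4. Evaluate the standard form [assuming z > -5]: now -3*log(z + 5) + atan(z/2) + ∫((-4*z**3 + 11*z**2 - 4*z + 71)/(z**4 - 4*z**3 - z**2 - 16*z - 20)) dz + ∫(2/(z - 5)) dz.
Step 5. Evaluate the standard form [assuming z > 5]: now 2*log(z - 5) - 3*log(z + 5) + atan(z/2) + ∫((-4*z**3 + 11*z**2 - 4*z + 71)/(z**4 - 4*z**3 - z**2 - 16*z - 20)) dz.
Step 6. Decompose ∫((-4*z**3 + 11*z**2 - 4*z + 71)/(z**4 - 4*z**3 - z**2 - 16*z - 20)) dz by partial fractions, (-4*z**3 + 11*z**2 - 4*z + 71)/(z**4 - 4*z**3 - z**2 - 16*z - 20) = -3/(z**2 + 4) - 3/(z + 1) - 1/(z - 5): now 2*log(z - 5) - 3*log(z + 5) + atan(z/2) + ∫(-1/(z - 5)) dz + ∫(-3/(z + 1)) dz + ∫(-3/(z**2 + 4)) dz.
Step 7. Evaluate the standard form [assuming z > -1]: now 2*log(z - 5) - 3*log(z + 1) - 3*log(z + 5) + atan(z/2) + ∫(-1/(z - 5)) dz + ∫(-3/(z**2 + 4)) dz.
Step 8. Evaluate the standard form [assuming z > 5]: now log(z - 5) - 3*log(z + 1) - 3*log(z + 5) + atan(z/2) + ∫(-3/(z**2 + 4)) dz.
Step 9. Evaluate the standard form: now log(z - 5) - 3*log(z + 1) - 3*log(z + 5) - atan(z/2)/2.
Answer: log(z - 5) - 3*log(z + 1) - 3*log(z + 5) - atan(z/2)/2.


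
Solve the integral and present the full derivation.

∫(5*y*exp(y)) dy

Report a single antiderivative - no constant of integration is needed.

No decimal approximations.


Step 1. Integrate ∫(5*y*exp(y)) dy by parts with u = y, dv = (5*exp(y)) dy, so v = 5*exp(y): now 5*y*exp(y) + ∫(-5*exp(y)) dy.
Step 2. Evaluate the standard form: now 5*y*exp(y) - 5*exp(y).
Answer: 5*y*exp(y) - 5*exp(y).


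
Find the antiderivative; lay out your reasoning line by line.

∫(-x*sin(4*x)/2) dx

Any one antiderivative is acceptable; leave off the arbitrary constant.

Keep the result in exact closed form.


Step 1. Integrate ∫(-x*sin(4*x)/2) dx by parts with u = x, dv = (-sin(4*x)/2) dx, so v = cos(4*x)/8: now x*cos(4*x)/8 + ∫(-cos(4*x)/8) dx.
Step 2. Evaluate the standard form: now x*cos(4*x)/8 - sin(4*x)/32.
Answer: x*cos(4*x)/8 - sin(4*x)/32.


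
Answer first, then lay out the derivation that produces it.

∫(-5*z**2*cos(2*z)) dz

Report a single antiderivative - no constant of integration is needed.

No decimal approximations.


The answer is -5*z**2*sin(2*z)/2 - 5*z*cos(2*z)/2 + 5*sin(2*z)/4.
Step 1. Integrate ∫(-5*z**2*cos(2*z)) dz by parts with u = z**2, dv = (-5*cos(2*z)) dz, so v = -5*sin(2*z)/2: now -5*z**2*sin(2*z)/2 + ∫(5*z*sin(2*z)) dz.
Step 2. Integrate ∫(5*z*sin(2*z)) dz by parts with u = z, dv = (5*sin(2*z)) dz, so v = -5*cos(2*z)/2: now -5*z**2*sin(2*z)/2 - 5*z*cos(2*z)/2 + ∫(5*cos(2*z)/2) dz.
Step 3. Evaluate the standard form: now -5*z**2*sin(2*z)/2 - 5*z*cos(2*z)/2 + 5*sin(2*z)/4.
Answer: -5*z**2*sin(2*z)/2 - 5*z*cos(2*z)/2 + 5*sin(2*z)/4.


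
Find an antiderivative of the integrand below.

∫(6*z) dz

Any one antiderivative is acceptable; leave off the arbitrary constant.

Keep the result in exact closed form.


Answer: 3*z**2.


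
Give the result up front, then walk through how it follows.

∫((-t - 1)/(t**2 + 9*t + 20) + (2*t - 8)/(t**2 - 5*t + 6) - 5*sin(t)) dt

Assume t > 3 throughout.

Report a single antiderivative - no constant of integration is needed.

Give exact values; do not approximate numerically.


The answer is -2*log(t - 3) + 4*log(t - 2) + 3*log(t + 4) - 4*log(t + 5) + 5*cos(t).
Step 1. Rewrite: now ∫((-t - 1)/(t**2 + 9*t + 20)) dt + ∫((2*t - 8)/(t**2 - 5*t + 6)) dt + ∫(-5*sin(t)) dt.
Step 2. Evaluate the standard form: now 5*cos(t) + ∫((-t - 1)/(t**2 + 9*t + 20)) dt + ∫((2*t - 8)/(t**2 - 5*t + 6)) dt.
Step 3. Decompose ∫((-t - 1)/(t**2 + 9*t + 20)) dt by partial fractions, (-t - 1)/(t**2 + 9*t + 20) = -4/(t + 5) + 3/(t + 4): now 5*cos(t) + ∫((2*t - 8)/(t**2 - 5*t + 6)) dt + ∫(3/(t + 4)) dt + ∫(-4/(t + 5)) dt.
Step 4. Evaluate the standard form [assuming t > -5]: now -4*log(t + 5) + 5*cos(t) + ∫((2*t - 8)/(t**2 - 5*t + 6)) dt + ∫(3/(t + 4)) dt.
Step 5. Evaluate the standard form [assuming t > -4]: now 3*log(t + 4) - 4*log(t + 5) + 5*cos(t) + ∫((2*t - 8)/(t**2 - 5*t + 6)) dt.
Step 6. Decompose ∫((2*t - 8)/(t**2 - 5*t + 6)) dt by partial fractions, (2*t - 8)/(t**2 - 5*t + 6) = 4/(t - 2) - 2/(t - 3): now 3*log(t + 4) - 4*log(t + 5) + 5*cos(t) + ∫(-2/(t - 3)) dt + ∫(4/(t - 2)) dt.
Step 7. Evaluate the standard form [assuming t > 2]: now 4*log(t - 2) + 3*log(t + 4) - 4*log(t + 5) + 5*cos(t) + ∫(-2/(t - 3)) dt.
Step 8. Evaluate the standard form [assuming t > 3]: now -2*log(t - 3) + 4*log(t - 2) + 3*log(t + 4) - 4*log(t + 5) + 5*cos(t).
Answer: -2*log(t - 3) + 4*log(t - 2) + 3*log(t + 4) - 4*log(t + 5) + 5*cos(t).


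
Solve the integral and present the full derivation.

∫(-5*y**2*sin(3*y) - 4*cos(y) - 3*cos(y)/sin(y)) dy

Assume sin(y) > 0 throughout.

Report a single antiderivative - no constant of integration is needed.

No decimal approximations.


Step 1. Rewrite: now ∫(-5*y**2*sin(3*y)) dy + ∫(-3*cos(y)/sin(y)) dy + ∫(-4*cos(y)) dy.
Step 2. Evaluate the standard form: now -4*sin(y) + ∫(-5*y**2*sin(3*y)) dy + ∫(-3*cos(y)/sin(y)) dy.
Step 3. Substitute u = sin(y), turning ∫(-3*cos(y)/sin(y)) dy into ∫(-3/u) du: now -4*sin(y) + ∫(-3/u) du + ∫(-5*y**2*sin(3*y)) dy.
Step 4. Evaluate the standard form [assuming u > 0]: now -3*log(u) - 4*sin(y) + ∫(-5*y**2*sin(3*y)) dy.
Step 5. Substitute back u = sin(y): now -3*log(sin(y)) - 4*sin(y) + ∫(-5*y**2*sin(3*y)) dy.
Step 6. Integrate ∫(-5*y**2*sin(3*y)) dy by parts with u = y**2, dv = (-5*sin(3*y)) dy, so v = 5*cos(3*y)/3: now 5*y**2*cos(3*y)/3 - 3*log(sin(y)) - 4*sin(y) + ∫(-10*y*cos(3*y)/3) dy.
Step 7. Integrate ∫(-10*y*cos(3*y)/3) dy by parts with u = y, dv = (-10*cos(3*y)/3) dy, so v = -10*sin(3*y)/9: now 5*y**2*cos(3*y)/3 - 10*y*sin(3*y)/9 - 3*log(sin(y)) - 4*sin(y) + ∫(10*sin(3*y)/9) dy.
Step 8. Evaluate the standard form: now 5*y**2*cos(3*y)/3 - 10*y*sin(3*y)/9 - 3*log(sin(y)) - 4*sin(y) - 10*cos(3*y)/27.
Answer: 5*y**2*cos(3*y)/3 - 10*y*sin(3*y)/9 - 3*log(sin(y)) - 4*sin(y) - 10*cos(3*y)/27.


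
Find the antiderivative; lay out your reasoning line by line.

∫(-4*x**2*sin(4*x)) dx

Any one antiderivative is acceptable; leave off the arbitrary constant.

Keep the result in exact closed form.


Step 1. Integrate ∫(-4*x**2*sin(4*x)) dx by parts with u = x**2, dv = (-4*sin(4*x)) dx, so v = cos(4*x): now x**2*cos(4*x) + ∫(-2*x*cos(4*x)) dx.
Step 2. Integrate ∫(-2*x*cos(4*x)) dx by parts with u = x, dv = (-2*cos(4*x)) dx, so v = -sin(4*x)/2: now x**2*cos(4*x) - x*sin(4*x)/2 + ∫(sin(4*x)/2) dx.
Step 3. Evaluate the standard form: now x**2*cos(4*x) - x*sin(4*x)/2 - cos(4*x)/8.
Answer: x**2*cos(4*x) - x*sin(4*x)/2 - cos(4*x)/8.


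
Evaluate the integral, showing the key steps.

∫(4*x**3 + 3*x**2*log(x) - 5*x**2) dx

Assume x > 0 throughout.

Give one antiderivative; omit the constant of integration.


Step 1. Rewrite: now ∫(-5*x**2) dx + ∫(4*x**3) dx + ∫(3*x**2*log(x)) dx.
Step 2. Evaluate the standard form: now x**4 + ∫(-5*x**2) dx + ∫(3*x**2*log(x)) dx.
Step 3. Evaluate the standard form: now x**4 - 5*x**3/3 + ∫(3*x**2*log(x)) dx.
Step 4. Integrate ∫(3*x**2*log(x)) dx by parts with u = log(x), dv = (3*x**2) dx, so v = x**3 [assuming x > 0]: now x**4 + x**3*log(x) - 5*x**3/3 + ∫(-x**2) dx.
Step 5. Evaluate the standard form: now x**4 + x**3*log(x) - 2*x**3.
Answer: x**4 + x**3*log(x) - 2*x**3.


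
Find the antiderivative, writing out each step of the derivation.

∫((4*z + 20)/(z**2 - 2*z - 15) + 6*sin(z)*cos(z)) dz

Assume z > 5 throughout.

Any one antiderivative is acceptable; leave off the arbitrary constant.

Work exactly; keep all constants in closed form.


Step 1. Rewrite: now ∫((4*z + 20)/(z**2 - 2*z - 15)) dz + ∫(6*sin(z)*cos(z)) dz.
Step 2. Decompose ∫((4*z + 20)/(z**2 - 2*z - 15)) dz by partial fractions, (4*z + 20)/(z**2 - 2*z - 15) = -1/(z + 3) + 5/(z - 5): now ∫(6*sin(z)*cos(z)) dz + ∫(5/(z - 5)) dz + ∫(-1/(z + 3)) dz.
Step 3. Evaluate the standard form [assuming z > -3]: now -log(z + 3) + ∫(6*sin(z)*cos(z)) dz + ∫(5/(z - 5)) dz.
Step 4. Evaluate the standard form [assuming z > 5]: now 5*log(z - 5) - log(z + 3) + ∫(6*sin(z)*cos(z)) dz.
Step 5. Substitute u = sin(z), turning ∫(6*sin(z)*cos(z)) dz into ∫(6*u) du: now 5*log(z - 5) - log(z + 3) + ∫(6*u) du.
Step 6. Evaluate the standard form: now 3*u**2 + 5*log(z - 5) - log(z + 3).
Step 7. Substitute back u = sin(z): now 5*log(z - 5) - log(z + 3) + 3*sin(z)**2.
Answer: 5*log(z - 5) - log(z + 3) + 3*sin(z)**2.
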